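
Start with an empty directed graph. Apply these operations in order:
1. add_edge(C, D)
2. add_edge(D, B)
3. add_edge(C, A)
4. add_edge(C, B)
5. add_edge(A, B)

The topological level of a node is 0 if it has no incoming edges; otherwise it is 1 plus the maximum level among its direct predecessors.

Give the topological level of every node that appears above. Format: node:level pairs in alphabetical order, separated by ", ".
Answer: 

Op 1: add_edge(C, D). Edges now: 1
Op 2: add_edge(D, B). Edges now: 2
Op 3: add_edge(C, A). Edges now: 3
Op 4: add_edge(C, B). Edges now: 4
Op 5: add_edge(A, B). Edges now: 5
Compute levels (Kahn BFS):
  sources (in-degree 0): C
  process C: level=0
    C->A: in-degree(A)=0, level(A)=1, enqueue
    C->B: in-degree(B)=2, level(B)>=1
    C->D: in-degree(D)=0, level(D)=1, enqueue
  process A: level=1
    A->B: in-degree(B)=1, level(B)>=2
  process D: level=1
    D->B: in-degree(B)=0, level(B)=2, enqueue
  process B: level=2
All levels: A:1, B:2, C:0, D:1

Answer: A:1, B:2, C:0, D:1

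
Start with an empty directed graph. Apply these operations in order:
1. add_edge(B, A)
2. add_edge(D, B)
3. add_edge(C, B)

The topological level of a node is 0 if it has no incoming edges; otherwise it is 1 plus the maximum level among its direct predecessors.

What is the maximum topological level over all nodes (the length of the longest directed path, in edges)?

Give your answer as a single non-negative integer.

Answer: 2

Derivation:
Op 1: add_edge(B, A). Edges now: 1
Op 2: add_edge(D, B). Edges now: 2
Op 3: add_edge(C, B). Edges now: 3
Compute levels (Kahn BFS):
  sources (in-degree 0): C, D
  process C: level=0
    C->B: in-degree(B)=1, level(B)>=1
  process D: level=0
    D->B: in-degree(B)=0, level(B)=1, enqueue
  process B: level=1
    B->A: in-degree(A)=0, level(A)=2, enqueue
  process A: level=2
All levels: A:2, B:1, C:0, D:0
max level = 2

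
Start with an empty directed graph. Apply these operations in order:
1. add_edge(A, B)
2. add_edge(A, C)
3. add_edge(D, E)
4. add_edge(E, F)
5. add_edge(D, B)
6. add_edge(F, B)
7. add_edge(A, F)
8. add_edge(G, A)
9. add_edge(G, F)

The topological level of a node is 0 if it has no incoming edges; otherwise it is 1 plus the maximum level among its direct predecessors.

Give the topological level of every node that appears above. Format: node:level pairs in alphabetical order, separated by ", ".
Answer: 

Op 1: add_edge(A, B). Edges now: 1
Op 2: add_edge(A, C). Edges now: 2
Op 3: add_edge(D, E). Edges now: 3
Op 4: add_edge(E, F). Edges now: 4
Op 5: add_edge(D, B). Edges now: 5
Op 6: add_edge(F, B). Edges now: 6
Op 7: add_edge(A, F). Edges now: 7
Op 8: add_edge(G, A). Edges now: 8
Op 9: add_edge(G, F). Edges now: 9
Compute levels (Kahn BFS):
  sources (in-degree 0): D, G
  process D: level=0
    D->B: in-degree(B)=2, level(B)>=1
    D->E: in-degree(E)=0, level(E)=1, enqueue
  process G: level=0
    G->A: in-degree(A)=0, level(A)=1, enqueue
    G->F: in-degree(F)=2, level(F)>=1
  process E: level=1
    E->F: in-degree(F)=1, level(F)>=2
  process A: level=1
    A->B: in-degree(B)=1, level(B)>=2
    A->C: in-degree(C)=0, level(C)=2, enqueue
    A->F: in-degree(F)=0, level(F)=2, enqueue
  process C: level=2
  process F: level=2
    F->B: in-degree(B)=0, level(B)=3, enqueue
  process B: level=3
All levels: A:1, B:3, C:2, D:0, E:1, F:2, G:0

Answer: A:1, B:3, C:2, D:0, E:1, F:2, G:0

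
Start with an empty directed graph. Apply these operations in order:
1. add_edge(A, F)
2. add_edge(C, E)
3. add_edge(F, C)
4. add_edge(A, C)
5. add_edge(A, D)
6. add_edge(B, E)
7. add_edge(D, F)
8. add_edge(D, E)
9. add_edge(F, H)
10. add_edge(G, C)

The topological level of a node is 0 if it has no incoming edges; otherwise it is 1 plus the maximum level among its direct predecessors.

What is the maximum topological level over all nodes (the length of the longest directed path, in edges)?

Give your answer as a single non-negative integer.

Op 1: add_edge(A, F). Edges now: 1
Op 2: add_edge(C, E). Edges now: 2
Op 3: add_edge(F, C). Edges now: 3
Op 4: add_edge(A, C). Edges now: 4
Op 5: add_edge(A, D). Edges now: 5
Op 6: add_edge(B, E). Edges now: 6
Op 7: add_edge(D, F). Edges now: 7
Op 8: add_edge(D, E). Edges now: 8
Op 9: add_edge(F, H). Edges now: 9
Op 10: add_edge(G, C). Edges now: 10
Compute levels (Kahn BFS):
  sources (in-degree 0): A, B, G
  process A: level=0
    A->C: in-degree(C)=2, level(C)>=1
    A->D: in-degree(D)=0, level(D)=1, enqueue
    A->F: in-degree(F)=1, level(F)>=1
  process B: level=0
    B->E: in-degree(E)=2, level(E)>=1
  process G: level=0
    G->C: in-degree(C)=1, level(C)>=1
  process D: level=1
    D->E: in-degree(E)=1, level(E)>=2
    D->F: in-degree(F)=0, level(F)=2, enqueue
  process F: level=2
    F->C: in-degree(C)=0, level(C)=3, enqueue
    F->H: in-degree(H)=0, level(H)=3, enqueue
  process C: level=3
    C->E: in-degree(E)=0, level(E)=4, enqueue
  process H: level=3
  process E: level=4
All levels: A:0, B:0, C:3, D:1, E:4, F:2, G:0, H:3
max level = 4

Answer: 4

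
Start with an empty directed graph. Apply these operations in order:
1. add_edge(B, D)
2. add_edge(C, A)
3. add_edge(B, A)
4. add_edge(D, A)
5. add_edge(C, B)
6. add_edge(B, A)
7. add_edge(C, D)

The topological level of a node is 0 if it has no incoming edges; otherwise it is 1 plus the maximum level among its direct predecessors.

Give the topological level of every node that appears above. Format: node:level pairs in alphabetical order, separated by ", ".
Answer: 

Op 1: add_edge(B, D). Edges now: 1
Op 2: add_edge(C, A). Edges now: 2
Op 3: add_edge(B, A). Edges now: 3
Op 4: add_edge(D, A). Edges now: 4
Op 5: add_edge(C, B). Edges now: 5
Op 6: add_edge(B, A) (duplicate, no change). Edges now: 5
Op 7: add_edge(C, D). Edges now: 6
Compute levels (Kahn BFS):
  sources (in-degree 0): C
  process C: level=0
    C->A: in-degree(A)=2, level(A)>=1
    C->B: in-degree(B)=0, level(B)=1, enqueue
    C->D: in-degree(D)=1, level(D)>=1
  process B: level=1
    B->A: in-degree(A)=1, level(A)>=2
    B->D: in-degree(D)=0, level(D)=2, enqueue
  process D: level=2
    D->A: in-degree(A)=0, level(A)=3, enqueue
  process A: level=3
All levels: A:3, B:1, C:0, D:2

Answer: A:3, B:1, C:0, D:2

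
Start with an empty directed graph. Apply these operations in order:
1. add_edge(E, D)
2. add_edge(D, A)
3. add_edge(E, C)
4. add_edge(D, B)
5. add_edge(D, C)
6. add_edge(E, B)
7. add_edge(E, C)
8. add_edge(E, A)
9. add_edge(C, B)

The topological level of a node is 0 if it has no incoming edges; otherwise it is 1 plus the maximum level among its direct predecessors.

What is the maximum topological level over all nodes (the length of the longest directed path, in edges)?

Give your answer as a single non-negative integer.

Answer: 3

Derivation:
Op 1: add_edge(E, D). Edges now: 1
Op 2: add_edge(D, A). Edges now: 2
Op 3: add_edge(E, C). Edges now: 3
Op 4: add_edge(D, B). Edges now: 4
Op 5: add_edge(D, C). Edges now: 5
Op 6: add_edge(E, B). Edges now: 6
Op 7: add_edge(E, C) (duplicate, no change). Edges now: 6
Op 8: add_edge(E, A). Edges now: 7
Op 9: add_edge(C, B). Edges now: 8
Compute levels (Kahn BFS):
  sources (in-degree 0): E
  process E: level=0
    E->A: in-degree(A)=1, level(A)>=1
    E->B: in-degree(B)=2, level(B)>=1
    E->C: in-degree(C)=1, level(C)>=1
    E->D: in-degree(D)=0, level(D)=1, enqueue
  process D: level=1
    D->A: in-degree(A)=0, level(A)=2, enqueue
    D->B: in-degree(B)=1, level(B)>=2
    D->C: in-degree(C)=0, level(C)=2, enqueue
  process A: level=2
  process C: level=2
    C->B: in-degree(B)=0, level(B)=3, enqueue
  process B: level=3
All levels: A:2, B:3, C:2, D:1, E:0
max level = 3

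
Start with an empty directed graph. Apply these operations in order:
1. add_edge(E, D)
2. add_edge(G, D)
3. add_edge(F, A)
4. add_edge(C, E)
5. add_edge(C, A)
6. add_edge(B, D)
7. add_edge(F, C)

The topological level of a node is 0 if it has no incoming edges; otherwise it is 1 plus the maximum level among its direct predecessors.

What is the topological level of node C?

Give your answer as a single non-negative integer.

Op 1: add_edge(E, D). Edges now: 1
Op 2: add_edge(G, D). Edges now: 2
Op 3: add_edge(F, A). Edges now: 3
Op 4: add_edge(C, E). Edges now: 4
Op 5: add_edge(C, A). Edges now: 5
Op 6: add_edge(B, D). Edges now: 6
Op 7: add_edge(F, C). Edges now: 7
Compute levels (Kahn BFS):
  sources (in-degree 0): B, F, G
  process B: level=0
    B->D: in-degree(D)=2, level(D)>=1
  process F: level=0
    F->A: in-degree(A)=1, level(A)>=1
    F->C: in-degree(C)=0, level(C)=1, enqueue
  process G: level=0
    G->D: in-degree(D)=1, level(D)>=1
  process C: level=1
    C->A: in-degree(A)=0, level(A)=2, enqueue
    C->E: in-degree(E)=0, level(E)=2, enqueue
  process A: level=2
  process E: level=2
    E->D: in-degree(D)=0, level(D)=3, enqueue
  process D: level=3
All levels: A:2, B:0, C:1, D:3, E:2, F:0, G:0
level(C) = 1

Answer: 1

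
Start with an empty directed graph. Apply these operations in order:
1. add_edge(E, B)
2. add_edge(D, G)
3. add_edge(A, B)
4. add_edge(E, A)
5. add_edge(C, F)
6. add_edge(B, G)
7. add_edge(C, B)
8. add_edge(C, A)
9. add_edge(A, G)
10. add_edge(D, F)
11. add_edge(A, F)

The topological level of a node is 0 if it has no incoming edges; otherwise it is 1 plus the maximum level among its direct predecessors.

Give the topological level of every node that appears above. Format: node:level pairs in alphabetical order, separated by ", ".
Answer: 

Op 1: add_edge(E, B). Edges now: 1
Op 2: add_edge(D, G). Edges now: 2
Op 3: add_edge(A, B). Edges now: 3
Op 4: add_edge(E, A). Edges now: 4
Op 5: add_edge(C, F). Edges now: 5
Op 6: add_edge(B, G). Edges now: 6
Op 7: add_edge(C, B). Edges now: 7
Op 8: add_edge(C, A). Edges now: 8
Op 9: add_edge(A, G). Edges now: 9
Op 10: add_edge(D, F). Edges now: 10
Op 11: add_edge(A, F). Edges now: 11
Compute levels (Kahn BFS):
  sources (in-degree 0): C, D, E
  process C: level=0
    C->A: in-degree(A)=1, level(A)>=1
    C->B: in-degree(B)=2, level(B)>=1
    C->F: in-degree(F)=2, level(F)>=1
  process D: level=0
    D->F: in-degree(F)=1, level(F)>=1
    D->G: in-degree(G)=2, level(G)>=1
  process E: level=0
    E->A: in-degree(A)=0, level(A)=1, enqueue
    E->B: in-degree(B)=1, level(B)>=1
  process A: level=1
    A->B: in-degree(B)=0, level(B)=2, enqueue
    A->F: in-degree(F)=0, level(F)=2, enqueue
    A->G: in-degree(G)=1, level(G)>=2
  process B: level=2
    B->G: in-degree(G)=0, level(G)=3, enqueue
  process F: level=2
  process G: level=3
All levels: A:1, B:2, C:0, D:0, E:0, F:2, G:3

Answer: A:1, B:2, C:0, D:0, E:0, F:2, G:3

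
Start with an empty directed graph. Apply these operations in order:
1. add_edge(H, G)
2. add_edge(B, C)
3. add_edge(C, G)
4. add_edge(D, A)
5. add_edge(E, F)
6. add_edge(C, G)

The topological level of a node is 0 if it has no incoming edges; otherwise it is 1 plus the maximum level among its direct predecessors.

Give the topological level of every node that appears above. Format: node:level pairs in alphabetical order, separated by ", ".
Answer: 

Op 1: add_edge(H, G). Edges now: 1
Op 2: add_edge(B, C). Edges now: 2
Op 3: add_edge(C, G). Edges now: 3
Op 4: add_edge(D, A). Edges now: 4
Op 5: add_edge(E, F). Edges now: 5
Op 6: add_edge(C, G) (duplicate, no change). Edges now: 5
Compute levels (Kahn BFS):
  sources (in-degree 0): B, D, E, H
  process B: level=0
    B->C: in-degree(C)=0, level(C)=1, enqueue
  process D: level=0
    D->A: in-degree(A)=0, level(A)=1, enqueue
  process E: level=0
    E->F: in-degree(F)=0, level(F)=1, enqueue
  process H: level=0
    H->G: in-degree(G)=1, level(G)>=1
  process C: level=1
    C->G: in-degree(G)=0, level(G)=2, enqueue
  process A: level=1
  process F: level=1
  process G: level=2
All levels: A:1, B:0, C:1, D:0, E:0, F:1, G:2, H:0

Answer: A:1, B:0, C:1, D:0, E:0, F:1, G:2, H:0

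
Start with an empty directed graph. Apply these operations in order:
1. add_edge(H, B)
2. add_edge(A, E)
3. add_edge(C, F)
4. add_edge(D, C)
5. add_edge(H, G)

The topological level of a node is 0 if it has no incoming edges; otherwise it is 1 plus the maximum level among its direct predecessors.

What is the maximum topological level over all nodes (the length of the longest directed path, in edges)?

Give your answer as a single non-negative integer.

Answer: 2

Derivation:
Op 1: add_edge(H, B). Edges now: 1
Op 2: add_edge(A, E). Edges now: 2
Op 3: add_edge(C, F). Edges now: 3
Op 4: add_edge(D, C). Edges now: 4
Op 5: add_edge(H, G). Edges now: 5
Compute levels (Kahn BFS):
  sources (in-degree 0): A, D, H
  process A: level=0
    A->E: in-degree(E)=0, level(E)=1, enqueue
  process D: level=0
    D->C: in-degree(C)=0, level(C)=1, enqueue
  process H: level=0
    H->B: in-degree(B)=0, level(B)=1, enqueue
    H->G: in-degree(G)=0, level(G)=1, enqueue
  process E: level=1
  process C: level=1
    C->F: in-degree(F)=0, level(F)=2, enqueue
  process B: level=1
  process G: level=1
  process F: level=2
All levels: A:0, B:1, C:1, D:0, E:1, F:2, G:1, H:0
max level = 2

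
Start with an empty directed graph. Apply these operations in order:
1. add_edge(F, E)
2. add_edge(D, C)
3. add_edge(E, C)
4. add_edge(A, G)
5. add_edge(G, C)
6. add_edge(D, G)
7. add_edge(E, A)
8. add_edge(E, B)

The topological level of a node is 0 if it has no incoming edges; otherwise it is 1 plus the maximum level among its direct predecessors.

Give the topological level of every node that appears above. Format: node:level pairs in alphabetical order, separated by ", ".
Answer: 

Answer: A:2, B:2, C:4, D:0, E:1, F:0, G:3

Derivation:
Op 1: add_edge(F, E). Edges now: 1
Op 2: add_edge(D, C). Edges now: 2
Op 3: add_edge(E, C). Edges now: 3
Op 4: add_edge(A, G). Edges now: 4
Op 5: add_edge(G, C). Edges now: 5
Op 6: add_edge(D, G). Edges now: 6
Op 7: add_edge(E, A). Edges now: 7
Op 8: add_edge(E, B). Edges now: 8
Compute levels (Kahn BFS):
  sources (in-degree 0): D, F
  process D: level=0
    D->C: in-degree(C)=2, level(C)>=1
    D->G: in-degree(G)=1, level(G)>=1
  process F: level=0
    F->E: in-degree(E)=0, level(E)=1, enqueue
  process E: level=1
    E->A: in-degree(A)=0, level(A)=2, enqueue
    E->B: in-degree(B)=0, level(B)=2, enqueue
    E->C: in-degree(C)=1, level(C)>=2
  process A: level=2
    A->G: in-degree(G)=0, level(G)=3, enqueue
  process B: level=2
  process G: level=3
    G->C: in-degree(C)=0, level(C)=4, enqueue
  process C: level=4
All levels: A:2, B:2, C:4, D:0, E:1, F:0, G:3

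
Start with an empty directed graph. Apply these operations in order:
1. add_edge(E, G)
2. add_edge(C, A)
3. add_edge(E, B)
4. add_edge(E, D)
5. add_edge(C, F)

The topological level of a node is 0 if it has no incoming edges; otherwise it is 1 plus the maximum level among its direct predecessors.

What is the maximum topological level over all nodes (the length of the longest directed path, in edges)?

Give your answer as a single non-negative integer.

Op 1: add_edge(E, G). Edges now: 1
Op 2: add_edge(C, A). Edges now: 2
Op 3: add_edge(E, B). Edges now: 3
Op 4: add_edge(E, D). Edges now: 4
Op 5: add_edge(C, F). Edges now: 5
Compute levels (Kahn BFS):
  sources (in-degree 0): C, E
  process C: level=0
    C->A: in-degree(A)=0, level(A)=1, enqueue
    C->F: in-degree(F)=0, level(F)=1, enqueue
  process E: level=0
    E->B: in-degree(B)=0, level(B)=1, enqueue
    E->D: in-degree(D)=0, level(D)=1, enqueue
    E->G: in-degree(G)=0, level(G)=1, enqueue
  process A: level=1
  process F: level=1
  process B: level=1
  process D: level=1
  process G: level=1
All levels: A:1, B:1, C:0, D:1, E:0, F:1, G:1
max level = 1

Answer: 1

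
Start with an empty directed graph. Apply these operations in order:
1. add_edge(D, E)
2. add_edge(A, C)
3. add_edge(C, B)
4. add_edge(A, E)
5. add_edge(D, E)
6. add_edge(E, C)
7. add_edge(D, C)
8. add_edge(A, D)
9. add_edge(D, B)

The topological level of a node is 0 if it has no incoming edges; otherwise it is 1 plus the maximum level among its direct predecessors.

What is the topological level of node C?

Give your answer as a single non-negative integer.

Op 1: add_edge(D, E). Edges now: 1
Op 2: add_edge(A, C). Edges now: 2
Op 3: add_edge(C, B). Edges now: 3
Op 4: add_edge(A, E). Edges now: 4
Op 5: add_edge(D, E) (duplicate, no change). Edges now: 4
Op 6: add_edge(E, C). Edges now: 5
Op 7: add_edge(D, C). Edges now: 6
Op 8: add_edge(A, D). Edges now: 7
Op 9: add_edge(D, B). Edges now: 8
Compute levels (Kahn BFS):
  sources (in-degree 0): A
  process A: level=0
    A->C: in-degree(C)=2, level(C)>=1
    A->D: in-degree(D)=0, level(D)=1, enqueue
    A->E: in-degree(E)=1, level(E)>=1
  process D: level=1
    D->B: in-degree(B)=1, level(B)>=2
    D->C: in-degree(C)=1, level(C)>=2
    D->E: in-degree(E)=0, level(E)=2, enqueue
  process E: level=2
    E->C: in-degree(C)=0, level(C)=3, enqueue
  process C: level=3
    C->B: in-degree(B)=0, level(B)=4, enqueue
  process B: level=4
All levels: A:0, B:4, C:3, D:1, E:2
level(C) = 3

Answer: 3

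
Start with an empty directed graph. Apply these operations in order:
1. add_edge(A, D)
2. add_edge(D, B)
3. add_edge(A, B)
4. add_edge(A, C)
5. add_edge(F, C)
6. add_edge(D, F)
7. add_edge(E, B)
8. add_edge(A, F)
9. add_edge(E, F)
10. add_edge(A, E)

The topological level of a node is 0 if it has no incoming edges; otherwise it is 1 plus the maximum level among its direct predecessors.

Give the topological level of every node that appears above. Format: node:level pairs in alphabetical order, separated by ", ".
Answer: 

Op 1: add_edge(A, D). Edges now: 1
Op 2: add_edge(D, B). Edges now: 2
Op 3: add_edge(A, B). Edges now: 3
Op 4: add_edge(A, C). Edges now: 4
Op 5: add_edge(F, C). Edges now: 5
Op 6: add_edge(D, F). Edges now: 6
Op 7: add_edge(E, B). Edges now: 7
Op 8: add_edge(A, F). Edges now: 8
Op 9: add_edge(E, F). Edges now: 9
Op 10: add_edge(A, E). Edges now: 10
Compute levels (Kahn BFS):
  sources (in-degree 0): A
  process A: level=0
    A->B: in-degree(B)=2, level(B)>=1
    A->C: in-degree(C)=1, level(C)>=1
    A->D: in-degree(D)=0, level(D)=1, enqueue
    A->E: in-degree(E)=0, level(E)=1, enqueue
    A->F: in-degree(F)=2, level(F)>=1
  process D: level=1
    D->B: in-degree(B)=1, level(B)>=2
    D->F: in-degree(F)=1, level(F)>=2
  process E: level=1
    E->B: in-degree(B)=0, level(B)=2, enqueue
    E->F: in-degree(F)=0, level(F)=2, enqueue
  process B: level=2
  process F: level=2
    F->C: in-degree(C)=0, level(C)=3, enqueue
  process C: level=3
All levels: A:0, B:2, C:3, D:1, E:1, F:2

Answer: A:0, B:2, C:3, D:1, E:1, F:2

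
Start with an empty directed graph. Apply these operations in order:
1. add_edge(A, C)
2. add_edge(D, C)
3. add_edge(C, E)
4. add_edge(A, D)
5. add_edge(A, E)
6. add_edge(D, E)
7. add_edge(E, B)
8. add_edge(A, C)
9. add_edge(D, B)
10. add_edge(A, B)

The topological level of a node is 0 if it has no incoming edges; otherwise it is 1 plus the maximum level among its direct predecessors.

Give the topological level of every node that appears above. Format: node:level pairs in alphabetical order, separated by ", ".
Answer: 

Op 1: add_edge(A, C). Edges now: 1
Op 2: add_edge(D, C). Edges now: 2
Op 3: add_edge(C, E). Edges now: 3
Op 4: add_edge(A, D). Edges now: 4
Op 5: add_edge(A, E). Edges now: 5
Op 6: add_edge(D, E). Edges now: 6
Op 7: add_edge(E, B). Edges now: 7
Op 8: add_edge(A, C) (duplicate, no change). Edges now: 7
Op 9: add_edge(D, B). Edges now: 8
Op 10: add_edge(A, B). Edges now: 9
Compute levels (Kahn BFS):
  sources (in-degree 0): A
  process A: level=0
    A->B: in-degree(B)=2, level(B)>=1
    A->C: in-degree(C)=1, level(C)>=1
    A->D: in-degree(D)=0, level(D)=1, enqueue
    A->E: in-degree(E)=2, level(E)>=1
  process D: level=1
    D->B: in-degree(B)=1, level(B)>=2
    D->C: in-degree(C)=0, level(C)=2, enqueue
    D->E: in-degree(E)=1, level(E)>=2
  process C: level=2
    C->E: in-degree(E)=0, level(E)=3, enqueue
  process E: level=3
    E->B: in-degree(B)=0, level(B)=4, enqueue
  process B: level=4
All levels: A:0, B:4, C:2, D:1, E:3

Answer: A:0, B:4, C:2, D:1, E:3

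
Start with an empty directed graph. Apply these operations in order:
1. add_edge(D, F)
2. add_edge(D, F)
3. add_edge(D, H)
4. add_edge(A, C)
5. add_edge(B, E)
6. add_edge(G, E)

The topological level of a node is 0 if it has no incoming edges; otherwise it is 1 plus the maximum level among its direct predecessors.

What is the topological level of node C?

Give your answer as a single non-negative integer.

Op 1: add_edge(D, F). Edges now: 1
Op 2: add_edge(D, F) (duplicate, no change). Edges now: 1
Op 3: add_edge(D, H). Edges now: 2
Op 4: add_edge(A, C). Edges now: 3
Op 5: add_edge(B, E). Edges now: 4
Op 6: add_edge(G, E). Edges now: 5
Compute levels (Kahn BFS):
  sources (in-degree 0): A, B, D, G
  process A: level=0
    A->C: in-degree(C)=0, level(C)=1, enqueue
  process B: level=0
    B->E: in-degree(E)=1, level(E)>=1
  process D: level=0
    D->F: in-degree(F)=0, level(F)=1, enqueue
    D->H: in-degree(H)=0, level(H)=1, enqueue
  process G: level=0
    G->E: in-degree(E)=0, level(E)=1, enqueue
  process C: level=1
  process F: level=1
  process H: level=1
  process E: level=1
All levels: A:0, B:0, C:1, D:0, E:1, F:1, G:0, H:1
level(C) = 1

Answer: 1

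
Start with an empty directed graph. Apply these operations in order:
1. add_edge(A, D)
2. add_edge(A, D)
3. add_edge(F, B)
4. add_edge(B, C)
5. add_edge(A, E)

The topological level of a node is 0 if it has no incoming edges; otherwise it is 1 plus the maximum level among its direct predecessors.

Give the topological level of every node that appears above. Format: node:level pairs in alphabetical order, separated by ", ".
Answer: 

Op 1: add_edge(A, D). Edges now: 1
Op 2: add_edge(A, D) (duplicate, no change). Edges now: 1
Op 3: add_edge(F, B). Edges now: 2
Op 4: add_edge(B, C). Edges now: 3
Op 5: add_edge(A, E). Edges now: 4
Compute levels (Kahn BFS):
  sources (in-degree 0): A, F
  process A: level=0
    A->D: in-degree(D)=0, level(D)=1, enqueue
    A->E: in-degree(E)=0, level(E)=1, enqueue
  process F: level=0
    F->B: in-degree(B)=0, level(B)=1, enqueue
  process D: level=1
  process E: level=1
  process B: level=1
    B->C: in-degree(C)=0, level(C)=2, enqueue
  process C: level=2
All levels: A:0, B:1, C:2, D:1, E:1, F:0

Answer: A:0, B:1, C:2, D:1, E:1, F:0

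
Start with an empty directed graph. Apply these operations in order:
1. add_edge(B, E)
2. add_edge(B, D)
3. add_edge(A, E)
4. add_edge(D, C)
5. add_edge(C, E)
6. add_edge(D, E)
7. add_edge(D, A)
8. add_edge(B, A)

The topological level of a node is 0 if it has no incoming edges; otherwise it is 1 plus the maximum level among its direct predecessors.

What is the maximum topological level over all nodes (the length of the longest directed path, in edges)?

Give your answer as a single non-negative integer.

Answer: 3

Derivation:
Op 1: add_edge(B, E). Edges now: 1
Op 2: add_edge(B, D). Edges now: 2
Op 3: add_edge(A, E). Edges now: 3
Op 4: add_edge(D, C). Edges now: 4
Op 5: add_edge(C, E). Edges now: 5
Op 6: add_edge(D, E). Edges now: 6
Op 7: add_edge(D, A). Edges now: 7
Op 8: add_edge(B, A). Edges now: 8
Compute levels (Kahn BFS):
  sources (in-degree 0): B
  process B: level=0
    B->A: in-degree(A)=1, level(A)>=1
    B->D: in-degree(D)=0, level(D)=1, enqueue
    B->E: in-degree(E)=3, level(E)>=1
  process D: level=1
    D->A: in-degree(A)=0, level(A)=2, enqueue
    D->C: in-degree(C)=0, level(C)=2, enqueue
    D->E: in-degree(E)=2, level(E)>=2
  process A: level=2
    A->E: in-degree(E)=1, level(E)>=3
  process C: level=2
    C->E: in-degree(E)=0, level(E)=3, enqueue
  process E: level=3
All levels: A:2, B:0, C:2, D:1, E:3
max level = 3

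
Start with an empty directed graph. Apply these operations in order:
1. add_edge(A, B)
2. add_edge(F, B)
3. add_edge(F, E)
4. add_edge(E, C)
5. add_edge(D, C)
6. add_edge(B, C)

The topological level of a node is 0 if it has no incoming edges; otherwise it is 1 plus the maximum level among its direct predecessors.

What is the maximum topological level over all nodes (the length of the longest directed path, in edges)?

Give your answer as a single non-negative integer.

Op 1: add_edge(A, B). Edges now: 1
Op 2: add_edge(F, B). Edges now: 2
Op 3: add_edge(F, E). Edges now: 3
Op 4: add_edge(E, C). Edges now: 4
Op 5: add_edge(D, C). Edges now: 5
Op 6: add_edge(B, C). Edges now: 6
Compute levels (Kahn BFS):
  sources (in-degree 0): A, D, F
  process A: level=0
    A->B: in-degree(B)=1, level(B)>=1
  process D: level=0
    D->C: in-degree(C)=2, level(C)>=1
  process F: level=0
    F->B: in-degree(B)=0, level(B)=1, enqueue
    F->E: in-degree(E)=0, level(E)=1, enqueue
  process B: level=1
    B->C: in-degree(C)=1, level(C)>=2
  process E: level=1
    E->C: in-degree(C)=0, level(C)=2, enqueue
  process C: level=2
All levels: A:0, B:1, C:2, D:0, E:1, F:0
max level = 2

Answer: 2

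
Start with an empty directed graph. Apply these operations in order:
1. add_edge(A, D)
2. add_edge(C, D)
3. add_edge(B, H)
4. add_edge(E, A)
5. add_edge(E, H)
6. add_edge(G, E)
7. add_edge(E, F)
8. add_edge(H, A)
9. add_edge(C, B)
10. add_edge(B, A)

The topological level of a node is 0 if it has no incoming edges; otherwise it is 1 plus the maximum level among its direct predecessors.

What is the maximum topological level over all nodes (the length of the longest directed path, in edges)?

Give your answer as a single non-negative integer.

Answer: 4

Derivation:
Op 1: add_edge(A, D). Edges now: 1
Op 2: add_edge(C, D). Edges now: 2
Op 3: add_edge(B, H). Edges now: 3
Op 4: add_edge(E, A). Edges now: 4
Op 5: add_edge(E, H). Edges now: 5
Op 6: add_edge(G, E). Edges now: 6
Op 7: add_edge(E, F). Edges now: 7
Op 8: add_edge(H, A). Edges now: 8
Op 9: add_edge(C, B). Edges now: 9
Op 10: add_edge(B, A). Edges now: 10
Compute levels (Kahn BFS):
  sources (in-degree 0): C, G
  process C: level=0
    C->B: in-degree(B)=0, level(B)=1, enqueue
    C->D: in-degree(D)=1, level(D)>=1
  process G: level=0
    G->E: in-degree(E)=0, level(E)=1, enqueue
  process B: level=1
    B->A: in-degree(A)=2, level(A)>=2
    B->H: in-degree(H)=1, level(H)>=2
  process E: level=1
    E->A: in-degree(A)=1, level(A)>=2
    E->F: in-degree(F)=0, level(F)=2, enqueue
    E->H: in-degree(H)=0, level(H)=2, enqueue
  process F: level=2
  process H: level=2
    H->A: in-degree(A)=0, level(A)=3, enqueue
  process A: level=3
    A->D: in-degree(D)=0, level(D)=4, enqueue
  process D: level=4
All levels: A:3, B:1, C:0, D:4, E:1, F:2, G:0, H:2
max level = 4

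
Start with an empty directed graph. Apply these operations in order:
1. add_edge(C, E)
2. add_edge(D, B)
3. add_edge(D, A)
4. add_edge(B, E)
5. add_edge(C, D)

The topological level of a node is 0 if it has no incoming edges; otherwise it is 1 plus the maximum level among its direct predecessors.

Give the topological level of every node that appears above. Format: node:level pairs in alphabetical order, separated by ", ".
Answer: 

Answer: A:2, B:2, C:0, D:1, E:3

Derivation:
Op 1: add_edge(C, E). Edges now: 1
Op 2: add_edge(D, B). Edges now: 2
Op 3: add_edge(D, A). Edges now: 3
Op 4: add_edge(B, E). Edges now: 4
Op 5: add_edge(C, D). Edges now: 5
Compute levels (Kahn BFS):
  sources (in-degree 0): C
  process C: level=0
    C->D: in-degree(D)=0, level(D)=1, enqueue
    C->E: in-degree(E)=1, level(E)>=1
  process D: level=1
    D->A: in-degree(A)=0, level(A)=2, enqueue
    D->B: in-degree(B)=0, level(B)=2, enqueue
  process A: level=2
  process B: level=2
    B->E: in-degree(E)=0, level(E)=3, enqueue
  process E: level=3
All levels: A:2, B:2, C:0, D:1, E:3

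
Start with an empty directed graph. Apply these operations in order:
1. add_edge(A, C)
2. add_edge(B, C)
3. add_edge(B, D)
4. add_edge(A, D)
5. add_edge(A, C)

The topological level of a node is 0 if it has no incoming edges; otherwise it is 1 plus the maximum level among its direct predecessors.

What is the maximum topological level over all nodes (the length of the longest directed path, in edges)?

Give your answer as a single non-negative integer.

Answer: 1

Derivation:
Op 1: add_edge(A, C). Edges now: 1
Op 2: add_edge(B, C). Edges now: 2
Op 3: add_edge(B, D). Edges now: 3
Op 4: add_edge(A, D). Edges now: 4
Op 5: add_edge(A, C) (duplicate, no change). Edges now: 4
Compute levels (Kahn BFS):
  sources (in-degree 0): A, B
  process A: level=0
    A->C: in-degree(C)=1, level(C)>=1
    A->D: in-degree(D)=1, level(D)>=1
  process B: level=0
    B->C: in-degree(C)=0, level(C)=1, enqueue
    B->D: in-degree(D)=0, level(D)=1, enqueue
  process C: level=1
  process D: level=1
All levels: A:0, B:0, C:1, D:1
max level = 1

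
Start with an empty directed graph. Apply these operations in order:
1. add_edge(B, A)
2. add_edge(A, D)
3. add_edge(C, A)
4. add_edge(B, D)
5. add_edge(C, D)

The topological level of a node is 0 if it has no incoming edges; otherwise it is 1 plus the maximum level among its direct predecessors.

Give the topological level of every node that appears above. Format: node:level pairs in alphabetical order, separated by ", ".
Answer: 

Answer: A:1, B:0, C:0, D:2

Derivation:
Op 1: add_edge(B, A). Edges now: 1
Op 2: add_edge(A, D). Edges now: 2
Op 3: add_edge(C, A). Edges now: 3
Op 4: add_edge(B, D). Edges now: 4
Op 5: add_edge(C, D). Edges now: 5
Compute levels (Kahn BFS):
  sources (in-degree 0): B, C
  process B: level=0
    B->A: in-degree(A)=1, level(A)>=1
    B->D: in-degree(D)=2, level(D)>=1
  process C: level=0
    C->A: in-degree(A)=0, level(A)=1, enqueue
    C->D: in-degree(D)=1, level(D)>=1
  process A: level=1
    A->D: in-degree(D)=0, level(D)=2, enqueue
  process D: level=2
All levels: A:1, B:0, C:0, D:2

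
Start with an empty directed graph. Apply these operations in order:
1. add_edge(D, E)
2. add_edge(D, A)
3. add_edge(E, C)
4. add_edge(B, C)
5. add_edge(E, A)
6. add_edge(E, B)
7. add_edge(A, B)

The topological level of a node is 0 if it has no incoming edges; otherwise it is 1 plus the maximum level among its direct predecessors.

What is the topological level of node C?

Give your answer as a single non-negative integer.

Answer: 4

Derivation:
Op 1: add_edge(D, E). Edges now: 1
Op 2: add_edge(D, A). Edges now: 2
Op 3: add_edge(E, C). Edges now: 3
Op 4: add_edge(B, C). Edges now: 4
Op 5: add_edge(E, A). Edges now: 5
Op 6: add_edge(E, B). Edges now: 6
Op 7: add_edge(A, B). Edges now: 7
Compute levels (Kahn BFS):
  sources (in-degree 0): D
  process D: level=0
    D->A: in-degree(A)=1, level(A)>=1
    D->E: in-degree(E)=0, level(E)=1, enqueue
  process E: level=1
    E->A: in-degree(A)=0, level(A)=2, enqueue
    E->B: in-degree(B)=1, level(B)>=2
    E->C: in-degree(C)=1, level(C)>=2
  process A: level=2
    A->B: in-degree(B)=0, level(B)=3, enqueue
  process B: level=3
    B->C: in-degree(C)=0, level(C)=4, enqueue
  process C: level=4
All levels: A:2, B:3, C:4, D:0, E:1
level(C) = 4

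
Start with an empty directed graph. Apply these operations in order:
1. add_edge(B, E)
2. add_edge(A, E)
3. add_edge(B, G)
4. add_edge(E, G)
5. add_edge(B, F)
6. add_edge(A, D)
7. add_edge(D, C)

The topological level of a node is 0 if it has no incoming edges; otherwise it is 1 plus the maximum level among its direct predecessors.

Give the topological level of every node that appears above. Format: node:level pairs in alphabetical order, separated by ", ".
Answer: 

Answer: A:0, B:0, C:2, D:1, E:1, F:1, G:2

Derivation:
Op 1: add_edge(B, E). Edges now: 1
Op 2: add_edge(A, E). Edges now: 2
Op 3: add_edge(B, G). Edges now: 3
Op 4: add_edge(E, G). Edges now: 4
Op 5: add_edge(B, F). Edges now: 5
Op 6: add_edge(A, D). Edges now: 6
Op 7: add_edge(D, C). Edges now: 7
Compute levels (Kahn BFS):
  sources (in-degree 0): A, B
  process A: level=0
    A->D: in-degree(D)=0, level(D)=1, enqueue
    A->E: in-degree(E)=1, level(E)>=1
  process B: level=0
    B->E: in-degree(E)=0, level(E)=1, enqueue
    B->F: in-degree(F)=0, level(F)=1, enqueue
    B->G: in-degree(G)=1, level(G)>=1
  process D: level=1
    D->C: in-degree(C)=0, level(C)=2, enqueue
  process E: level=1
    E->G: in-degree(G)=0, level(G)=2, enqueue
  process F: level=1
  process C: level=2
  process G: level=2
All levels: A:0, B:0, C:2, D:1, E:1, F:1, G:2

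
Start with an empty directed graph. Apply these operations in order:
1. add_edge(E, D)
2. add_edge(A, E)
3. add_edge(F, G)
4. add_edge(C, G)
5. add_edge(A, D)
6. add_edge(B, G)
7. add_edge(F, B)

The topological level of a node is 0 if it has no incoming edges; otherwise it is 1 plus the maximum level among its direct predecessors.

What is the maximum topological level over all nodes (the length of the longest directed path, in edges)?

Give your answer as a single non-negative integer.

Answer: 2

Derivation:
Op 1: add_edge(E, D). Edges now: 1
Op 2: add_edge(A, E). Edges now: 2
Op 3: add_edge(F, G). Edges now: 3
Op 4: add_edge(C, G). Edges now: 4
Op 5: add_edge(A, D). Edges now: 5
Op 6: add_edge(B, G). Edges now: 6
Op 7: add_edge(F, B). Edges now: 7
Compute levels (Kahn BFS):
  sources (in-degree 0): A, C, F
  process A: level=0
    A->D: in-degree(D)=1, level(D)>=1
    A->E: in-degree(E)=0, level(E)=1, enqueue
  process C: level=0
    C->G: in-degree(G)=2, level(G)>=1
  process F: level=0
    F->B: in-degree(B)=0, level(B)=1, enqueue
    F->G: in-degree(G)=1, level(G)>=1
  process E: level=1
    E->D: in-degree(D)=0, level(D)=2, enqueue
  process B: level=1
    B->G: in-degree(G)=0, level(G)=2, enqueue
  process D: level=2
  process G: level=2
All levels: A:0, B:1, C:0, D:2, E:1, F:0, G:2
max level = 2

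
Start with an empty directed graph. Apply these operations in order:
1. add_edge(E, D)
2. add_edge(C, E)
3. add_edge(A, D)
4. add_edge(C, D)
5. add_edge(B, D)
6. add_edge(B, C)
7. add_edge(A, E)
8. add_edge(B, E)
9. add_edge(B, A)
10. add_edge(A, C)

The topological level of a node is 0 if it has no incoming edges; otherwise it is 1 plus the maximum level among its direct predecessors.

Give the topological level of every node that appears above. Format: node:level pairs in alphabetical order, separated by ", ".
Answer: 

Answer: A:1, B:0, C:2, D:4, E:3

Derivation:
Op 1: add_edge(E, D). Edges now: 1
Op 2: add_edge(C, E). Edges now: 2
Op 3: add_edge(A, D). Edges now: 3
Op 4: add_edge(C, D). Edges now: 4
Op 5: add_edge(B, D). Edges now: 5
Op 6: add_edge(B, C). Edges now: 6
Op 7: add_edge(A, E). Edges now: 7
Op 8: add_edge(B, E). Edges now: 8
Op 9: add_edge(B, A). Edges now: 9
Op 10: add_edge(A, C). Edges now: 10
Compute levels (Kahn BFS):
  sources (in-degree 0): B
  process B: level=0
    B->A: in-degree(A)=0, level(A)=1, enqueue
    B->C: in-degree(C)=1, level(C)>=1
    B->D: in-degree(D)=3, level(D)>=1
    B->E: in-degree(E)=2, level(E)>=1
  process A: level=1
    A->C: in-degree(C)=0, level(C)=2, enqueue
    A->D: in-degree(D)=2, level(D)>=2
    A->E: in-degree(E)=1, level(E)>=2
  process C: level=2
    C->D: in-degree(D)=1, level(D)>=3
    C->E: in-degree(E)=0, level(E)=3, enqueue
  process E: level=3
    E->D: in-degree(D)=0, level(D)=4, enqueue
  process D: level=4
All levels: A:1, B:0, C:2, D:4, E:3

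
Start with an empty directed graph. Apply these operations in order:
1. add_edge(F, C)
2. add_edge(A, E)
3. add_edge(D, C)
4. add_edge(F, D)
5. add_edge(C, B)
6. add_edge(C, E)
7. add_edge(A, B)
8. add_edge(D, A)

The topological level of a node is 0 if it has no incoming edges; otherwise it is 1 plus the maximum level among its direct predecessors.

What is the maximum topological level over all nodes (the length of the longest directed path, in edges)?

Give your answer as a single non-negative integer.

Op 1: add_edge(F, C). Edges now: 1
Op 2: add_edge(A, E). Edges now: 2
Op 3: add_edge(D, C). Edges now: 3
Op 4: add_edge(F, D). Edges now: 4
Op 5: add_edge(C, B). Edges now: 5
Op 6: add_edge(C, E). Edges now: 6
Op 7: add_edge(A, B). Edges now: 7
Op 8: add_edge(D, A). Edges now: 8
Compute levels (Kahn BFS):
  sources (in-degree 0): F
  process F: level=0
    F->C: in-degree(C)=1, level(C)>=1
    F->D: in-degree(D)=0, level(D)=1, enqueue
  process D: level=1
    D->A: in-degree(A)=0, level(A)=2, enqueue
    D->C: in-degree(C)=0, level(C)=2, enqueue
  process A: level=2
    A->B: in-degree(B)=1, level(B)>=3
    A->E: in-degree(E)=1, level(E)>=3
  process C: level=2
    C->B: in-degree(B)=0, level(B)=3, enqueue
    C->E: in-degree(E)=0, level(E)=3, enqueue
  process B: level=3
  process E: level=3
All levels: A:2, B:3, C:2, D:1, E:3, F:0
max level = 3

Answer: 3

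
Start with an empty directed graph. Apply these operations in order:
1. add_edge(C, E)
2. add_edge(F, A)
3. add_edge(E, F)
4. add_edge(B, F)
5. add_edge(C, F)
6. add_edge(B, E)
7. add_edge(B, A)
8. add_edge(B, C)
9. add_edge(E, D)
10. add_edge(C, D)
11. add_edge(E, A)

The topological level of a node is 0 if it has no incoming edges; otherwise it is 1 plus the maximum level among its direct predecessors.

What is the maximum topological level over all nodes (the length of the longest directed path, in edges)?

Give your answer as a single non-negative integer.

Op 1: add_edge(C, E). Edges now: 1
Op 2: add_edge(F, A). Edges now: 2
Op 3: add_edge(E, F). Edges now: 3
Op 4: add_edge(B, F). Edges now: 4
Op 5: add_edge(C, F). Edges now: 5
Op 6: add_edge(B, E). Edges now: 6
Op 7: add_edge(B, A). Edges now: 7
Op 8: add_edge(B, C). Edges now: 8
Op 9: add_edge(E, D). Edges now: 9
Op 10: add_edge(C, D). Edges now: 10
Op 11: add_edge(E, A). Edges now: 11
Compute levels (Kahn BFS):
  sources (in-degree 0): B
  process B: level=0
    B->A: in-degree(A)=2, level(A)>=1
    B->C: in-degree(C)=0, level(C)=1, enqueue
    B->E: in-degree(E)=1, level(E)>=1
    B->F: in-degree(F)=2, level(F)>=1
  process C: level=1
    C->D: in-degree(D)=1, level(D)>=2
    C->E: in-degree(E)=0, level(E)=2, enqueue
    C->F: in-degree(F)=1, level(F)>=2
  process E: level=2
    E->A: in-degree(A)=1, level(A)>=3
    E->D: in-degree(D)=0, level(D)=3, enqueue
    E->F: in-degree(F)=0, level(F)=3, enqueue
  process D: level=3
  process F: level=3
    F->A: in-degree(A)=0, level(A)=4, enqueue
  process A: level=4
All levels: A:4, B:0, C:1, D:3, E:2, F:3
max level = 4

Answer: 4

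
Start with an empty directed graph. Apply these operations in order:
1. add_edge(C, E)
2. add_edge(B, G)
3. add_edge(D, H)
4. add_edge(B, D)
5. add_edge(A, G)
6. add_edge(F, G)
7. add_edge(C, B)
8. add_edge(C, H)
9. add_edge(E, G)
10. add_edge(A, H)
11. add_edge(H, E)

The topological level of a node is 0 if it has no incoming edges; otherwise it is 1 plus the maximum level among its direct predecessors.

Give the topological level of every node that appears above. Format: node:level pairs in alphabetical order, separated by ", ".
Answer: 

Answer: A:0, B:1, C:0, D:2, E:4, F:0, G:5, H:3

Derivation:
Op 1: add_edge(C, E). Edges now: 1
Op 2: add_edge(B, G). Edges now: 2
Op 3: add_edge(D, H). Edges now: 3
Op 4: add_edge(B, D). Edges now: 4
Op 5: add_edge(A, G). Edges now: 5
Op 6: add_edge(F, G). Edges now: 6
Op 7: add_edge(C, B). Edges now: 7
Op 8: add_edge(C, H). Edges now: 8
Op 9: add_edge(E, G). Edges now: 9
Op 10: add_edge(A, H). Edges now: 10
Op 11: add_edge(H, E). Edges now: 11
Compute levels (Kahn BFS):
  sources (in-degree 0): A, C, F
  process A: level=0
    A->G: in-degree(G)=3, level(G)>=1
    A->H: in-degree(H)=2, level(H)>=1
  process C: level=0
    C->B: in-degree(B)=0, level(B)=1, enqueue
    C->E: in-degree(E)=1, level(E)>=1
    C->H: in-degree(H)=1, level(H)>=1
  process F: level=0
    F->G: in-degree(G)=2, level(G)>=1
  process B: level=1
    B->D: in-degree(D)=0, level(D)=2, enqueue
    B->G: in-degree(G)=1, level(G)>=2
  process D: level=2
    D->H: in-degree(H)=0, level(H)=3, enqueue
  process H: level=3
    H->E: in-degree(E)=0, level(E)=4, enqueue
  process E: level=4
    E->G: in-degree(G)=0, level(G)=5, enqueue
  process G: level=5
All levels: A:0, B:1, C:0, D:2, E:4, F:0, G:5, H:3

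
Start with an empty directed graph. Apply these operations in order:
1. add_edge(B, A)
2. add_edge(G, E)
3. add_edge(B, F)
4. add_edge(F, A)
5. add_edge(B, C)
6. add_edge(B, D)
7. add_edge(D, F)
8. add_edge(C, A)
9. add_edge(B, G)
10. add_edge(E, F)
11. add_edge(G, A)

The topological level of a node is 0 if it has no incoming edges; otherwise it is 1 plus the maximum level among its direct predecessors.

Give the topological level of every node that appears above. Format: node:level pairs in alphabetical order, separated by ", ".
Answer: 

Answer: A:4, B:0, C:1, D:1, E:2, F:3, G:1

Derivation:
Op 1: add_edge(B, A). Edges now: 1
Op 2: add_edge(G, E). Edges now: 2
Op 3: add_edge(B, F). Edges now: 3
Op 4: add_edge(F, A). Edges now: 4
Op 5: add_edge(B, C). Edges now: 5
Op 6: add_edge(B, D). Edges now: 6
Op 7: add_edge(D, F). Edges now: 7
Op 8: add_edge(C, A). Edges now: 8
Op 9: add_edge(B, G). Edges now: 9
Op 10: add_edge(E, F). Edges now: 10
Op 11: add_edge(G, A). Edges now: 11
Compute levels (Kahn BFS):
  sources (in-degree 0): B
  process B: level=0
    B->A: in-degree(A)=3, level(A)>=1
    B->C: in-degree(C)=0, level(C)=1, enqueue
    B->D: in-degree(D)=0, level(D)=1, enqueue
    B->F: in-degree(F)=2, level(F)>=1
    B->G: in-degree(G)=0, level(G)=1, enqueue
  process C: level=1
    C->A: in-degree(A)=2, level(A)>=2
  process D: level=1
    D->F: in-degree(F)=1, level(F)>=2
  process G: level=1
    G->A: in-degree(A)=1, level(A)>=2
    G->E: in-degree(E)=0, level(E)=2, enqueue
  process E: level=2
    E->F: in-degree(F)=0, level(F)=3, enqueue
  process F: level=3
    F->A: in-degree(A)=0, level(A)=4, enqueue
  process A: level=4
All levels: A:4, B:0, C:1, D:1, E:2, F:3, G:1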